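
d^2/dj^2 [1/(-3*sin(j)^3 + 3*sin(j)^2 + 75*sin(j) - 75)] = (9*sin(j)^5 - 2*sin(j)^4 - 60*sin(j)^3 - 194*sin(j)^2 + 675*sin(j) + 1300)/(3*(sin(j) - 5)^3*(sin(j) - 1)^2*(sin(j) + 5)^3)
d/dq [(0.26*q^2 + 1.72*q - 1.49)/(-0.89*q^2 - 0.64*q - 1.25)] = (1.3644*q^2 - 3.3022*q - 3.1036)/(0.7921*q^4 + 1.1392*q^3 + 2.6346*q^2 + 1.6*q + 1.5625)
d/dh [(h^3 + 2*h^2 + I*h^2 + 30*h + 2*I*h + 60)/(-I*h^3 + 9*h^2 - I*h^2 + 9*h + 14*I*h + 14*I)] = (h^4*(-8 - I) + h^3*(-14 - 88*I) + h^2*(268 - 271*I) + h*(1108 - 176*I) + 568 + 420*I)/(h^6 + h^5*(2 + 18*I) + h^4*(-108 + 36*I) + h^3*(-218 - 234*I) + h^2*(87 - 504*I) + h*(392 - 252*I) + 196)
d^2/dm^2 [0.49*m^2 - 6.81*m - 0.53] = 0.980000000000000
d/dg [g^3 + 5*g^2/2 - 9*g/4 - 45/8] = 3*g^2 + 5*g - 9/4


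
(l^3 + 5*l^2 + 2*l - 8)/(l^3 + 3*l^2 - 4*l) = (l + 2)/l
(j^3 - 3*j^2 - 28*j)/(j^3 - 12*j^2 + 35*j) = (j + 4)/(j - 5)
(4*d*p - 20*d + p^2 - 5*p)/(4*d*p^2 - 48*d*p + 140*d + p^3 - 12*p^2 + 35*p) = 1/(p - 7)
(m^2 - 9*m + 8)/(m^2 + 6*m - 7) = (m - 8)/(m + 7)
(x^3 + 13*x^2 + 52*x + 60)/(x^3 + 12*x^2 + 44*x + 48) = (x + 5)/(x + 4)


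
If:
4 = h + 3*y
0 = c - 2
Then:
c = 2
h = 4 - 3*y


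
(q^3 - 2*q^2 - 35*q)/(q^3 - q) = (q^2 - 2*q - 35)/(q^2 - 1)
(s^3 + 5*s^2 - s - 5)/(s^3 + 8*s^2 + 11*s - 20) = (s + 1)/(s + 4)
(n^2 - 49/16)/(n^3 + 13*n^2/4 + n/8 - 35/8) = (4*n - 7)/(2*(2*n^2 + 3*n - 5))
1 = 1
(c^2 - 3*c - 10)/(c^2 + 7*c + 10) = (c - 5)/(c + 5)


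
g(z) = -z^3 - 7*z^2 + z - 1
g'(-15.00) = -464.00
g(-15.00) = 1784.00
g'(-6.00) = -23.00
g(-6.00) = -43.00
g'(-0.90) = 11.17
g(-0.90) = -6.84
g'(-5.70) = -16.67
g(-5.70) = -48.94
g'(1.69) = -31.23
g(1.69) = -24.13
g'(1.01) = -16.20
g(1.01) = -8.16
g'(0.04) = 0.44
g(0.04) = -0.97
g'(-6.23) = -28.22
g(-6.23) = -37.12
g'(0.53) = -7.26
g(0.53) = -2.59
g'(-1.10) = 12.77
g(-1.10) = -9.24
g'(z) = -3*z^2 - 14*z + 1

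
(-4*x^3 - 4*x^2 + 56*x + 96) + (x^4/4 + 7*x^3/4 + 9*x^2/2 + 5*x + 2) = x^4/4 - 9*x^3/4 + x^2/2 + 61*x + 98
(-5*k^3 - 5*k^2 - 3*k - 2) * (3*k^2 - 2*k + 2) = -15*k^5 - 5*k^4 - 9*k^3 - 10*k^2 - 2*k - 4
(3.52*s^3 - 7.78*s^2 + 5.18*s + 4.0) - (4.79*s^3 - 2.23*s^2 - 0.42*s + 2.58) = -1.27*s^3 - 5.55*s^2 + 5.6*s + 1.42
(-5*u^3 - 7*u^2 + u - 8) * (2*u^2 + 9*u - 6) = -10*u^5 - 59*u^4 - 31*u^3 + 35*u^2 - 78*u + 48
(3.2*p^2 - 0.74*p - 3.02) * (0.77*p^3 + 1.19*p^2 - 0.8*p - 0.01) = 2.464*p^5 + 3.2382*p^4 - 5.766*p^3 - 3.0338*p^2 + 2.4234*p + 0.0302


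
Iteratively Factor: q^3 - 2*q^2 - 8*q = (q)*(q^2 - 2*q - 8) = q*(q + 2)*(q - 4)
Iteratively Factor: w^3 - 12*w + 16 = (w + 4)*(w^2 - 4*w + 4) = (w - 2)*(w + 4)*(w - 2)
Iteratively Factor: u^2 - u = (u - 1)*(u)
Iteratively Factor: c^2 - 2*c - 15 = (c + 3)*(c - 5)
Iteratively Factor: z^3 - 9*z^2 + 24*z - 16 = (z - 1)*(z^2 - 8*z + 16) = (z - 4)*(z - 1)*(z - 4)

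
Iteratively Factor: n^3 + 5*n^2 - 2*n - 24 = (n - 2)*(n^2 + 7*n + 12) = (n - 2)*(n + 4)*(n + 3)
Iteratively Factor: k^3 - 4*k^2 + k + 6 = (k - 3)*(k^2 - k - 2) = (k - 3)*(k - 2)*(k + 1)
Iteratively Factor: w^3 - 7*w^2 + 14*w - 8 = (w - 4)*(w^2 - 3*w + 2) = (w - 4)*(w - 2)*(w - 1)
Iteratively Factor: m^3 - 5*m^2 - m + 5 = (m + 1)*(m^2 - 6*m + 5) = (m - 5)*(m + 1)*(m - 1)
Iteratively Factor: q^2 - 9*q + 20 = (q - 4)*(q - 5)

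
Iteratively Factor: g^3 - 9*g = (g + 3)*(g^2 - 3*g) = (g - 3)*(g + 3)*(g)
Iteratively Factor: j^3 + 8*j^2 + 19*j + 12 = (j + 4)*(j^2 + 4*j + 3) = (j + 1)*(j + 4)*(j + 3)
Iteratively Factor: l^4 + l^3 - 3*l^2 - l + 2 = (l - 1)*(l^3 + 2*l^2 - l - 2) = (l - 1)*(l + 2)*(l^2 - 1) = (l - 1)^2*(l + 2)*(l + 1)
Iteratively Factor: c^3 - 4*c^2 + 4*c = (c - 2)*(c^2 - 2*c) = (c - 2)^2*(c)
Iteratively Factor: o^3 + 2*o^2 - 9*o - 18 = (o + 3)*(o^2 - o - 6) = (o - 3)*(o + 3)*(o + 2)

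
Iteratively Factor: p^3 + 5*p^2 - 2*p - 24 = (p - 2)*(p^2 + 7*p + 12) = (p - 2)*(p + 3)*(p + 4)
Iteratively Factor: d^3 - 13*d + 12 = (d - 1)*(d^2 + d - 12) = (d - 3)*(d - 1)*(d + 4)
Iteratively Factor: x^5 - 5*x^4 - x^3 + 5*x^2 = (x)*(x^4 - 5*x^3 - x^2 + 5*x) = x*(x + 1)*(x^3 - 6*x^2 + 5*x) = x*(x - 1)*(x + 1)*(x^2 - 5*x) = x*(x - 5)*(x - 1)*(x + 1)*(x)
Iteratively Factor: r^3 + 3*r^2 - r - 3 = (r + 3)*(r^2 - 1) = (r + 1)*(r + 3)*(r - 1)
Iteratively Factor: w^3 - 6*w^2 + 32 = (w + 2)*(w^2 - 8*w + 16) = (w - 4)*(w + 2)*(w - 4)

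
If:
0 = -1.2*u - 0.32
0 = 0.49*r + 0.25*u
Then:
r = 0.14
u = -0.27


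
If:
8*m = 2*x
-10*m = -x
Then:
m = 0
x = 0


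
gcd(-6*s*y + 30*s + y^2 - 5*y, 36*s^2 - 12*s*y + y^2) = -6*s + y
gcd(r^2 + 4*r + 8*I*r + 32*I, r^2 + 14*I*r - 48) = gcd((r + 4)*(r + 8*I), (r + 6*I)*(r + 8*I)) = r + 8*I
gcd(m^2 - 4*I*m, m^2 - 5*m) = m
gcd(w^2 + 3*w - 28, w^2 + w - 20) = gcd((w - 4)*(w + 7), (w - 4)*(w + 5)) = w - 4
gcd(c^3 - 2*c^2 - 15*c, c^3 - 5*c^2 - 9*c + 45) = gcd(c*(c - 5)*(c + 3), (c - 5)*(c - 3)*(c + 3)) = c^2 - 2*c - 15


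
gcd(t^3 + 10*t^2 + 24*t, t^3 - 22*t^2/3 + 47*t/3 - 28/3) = 1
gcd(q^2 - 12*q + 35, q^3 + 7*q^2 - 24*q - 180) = q - 5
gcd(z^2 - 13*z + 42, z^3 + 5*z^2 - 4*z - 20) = 1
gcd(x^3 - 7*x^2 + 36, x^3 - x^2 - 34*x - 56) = x + 2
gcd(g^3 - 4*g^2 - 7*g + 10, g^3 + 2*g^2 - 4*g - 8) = g + 2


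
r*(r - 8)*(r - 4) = r^3 - 12*r^2 + 32*r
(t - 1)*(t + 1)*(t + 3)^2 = t^4 + 6*t^3 + 8*t^2 - 6*t - 9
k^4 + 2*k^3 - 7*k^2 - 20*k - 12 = (k - 3)*(k + 1)*(k + 2)^2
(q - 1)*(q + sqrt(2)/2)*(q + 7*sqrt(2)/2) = q^3 - q^2 + 4*sqrt(2)*q^2 - 4*sqrt(2)*q + 7*q/2 - 7/2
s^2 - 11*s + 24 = (s - 8)*(s - 3)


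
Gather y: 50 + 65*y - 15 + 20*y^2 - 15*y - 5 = 20*y^2 + 50*y + 30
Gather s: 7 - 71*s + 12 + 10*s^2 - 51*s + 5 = 10*s^2 - 122*s + 24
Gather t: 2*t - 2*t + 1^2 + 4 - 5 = 0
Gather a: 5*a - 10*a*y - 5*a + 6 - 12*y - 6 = -10*a*y - 12*y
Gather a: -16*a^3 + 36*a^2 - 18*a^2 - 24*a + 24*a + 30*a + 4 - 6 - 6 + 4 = -16*a^3 + 18*a^2 + 30*a - 4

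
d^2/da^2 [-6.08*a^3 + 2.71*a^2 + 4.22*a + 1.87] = 5.42 - 36.48*a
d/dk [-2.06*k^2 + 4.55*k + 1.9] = 4.55 - 4.12*k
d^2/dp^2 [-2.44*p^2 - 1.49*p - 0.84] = -4.88000000000000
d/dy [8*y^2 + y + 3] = 16*y + 1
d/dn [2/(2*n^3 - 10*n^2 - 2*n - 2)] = (-3*n^2 + 10*n + 1)/(-n^3 + 5*n^2 + n + 1)^2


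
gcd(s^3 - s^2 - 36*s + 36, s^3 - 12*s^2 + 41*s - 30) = s^2 - 7*s + 6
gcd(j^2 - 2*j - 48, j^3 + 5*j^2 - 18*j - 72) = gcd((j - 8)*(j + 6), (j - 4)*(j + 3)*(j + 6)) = j + 6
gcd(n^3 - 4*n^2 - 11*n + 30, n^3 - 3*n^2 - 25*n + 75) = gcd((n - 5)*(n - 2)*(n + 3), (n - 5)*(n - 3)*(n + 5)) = n - 5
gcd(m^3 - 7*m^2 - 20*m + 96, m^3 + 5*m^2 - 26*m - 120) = m + 4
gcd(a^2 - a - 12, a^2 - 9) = a + 3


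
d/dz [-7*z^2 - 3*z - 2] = -14*z - 3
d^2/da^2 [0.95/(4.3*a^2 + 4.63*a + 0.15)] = (-35.131*a^2 - 37.8271*a + 0.95*(8.6*a + 4.63)*(17.2*a + 9.26) - 1.2255)/(4.3*a^2 + 4.63*a + 0.15)^3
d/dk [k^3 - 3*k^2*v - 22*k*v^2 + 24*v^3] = 3*k^2 - 6*k*v - 22*v^2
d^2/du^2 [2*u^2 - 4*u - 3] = 4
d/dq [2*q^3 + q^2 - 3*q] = 6*q^2 + 2*q - 3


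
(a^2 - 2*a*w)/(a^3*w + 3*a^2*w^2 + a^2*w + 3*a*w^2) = (a - 2*w)/(w*(a^2 + 3*a*w + a + 3*w))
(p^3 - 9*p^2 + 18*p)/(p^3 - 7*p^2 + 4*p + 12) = p*(p - 3)/(p^2 - p - 2)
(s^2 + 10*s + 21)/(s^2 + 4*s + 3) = (s + 7)/(s + 1)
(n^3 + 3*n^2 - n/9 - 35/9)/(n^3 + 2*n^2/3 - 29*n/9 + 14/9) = (3*n + 5)/(3*n - 2)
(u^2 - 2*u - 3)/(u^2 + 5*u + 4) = (u - 3)/(u + 4)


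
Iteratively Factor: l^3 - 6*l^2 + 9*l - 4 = (l - 1)*(l^2 - 5*l + 4) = (l - 4)*(l - 1)*(l - 1)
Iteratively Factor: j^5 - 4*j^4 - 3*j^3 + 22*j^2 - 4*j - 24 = (j - 2)*(j^4 - 2*j^3 - 7*j^2 + 8*j + 12) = (j - 2)*(j + 2)*(j^3 - 4*j^2 + j + 6) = (j - 3)*(j - 2)*(j + 2)*(j^2 - j - 2) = (j - 3)*(j - 2)^2*(j + 2)*(j + 1)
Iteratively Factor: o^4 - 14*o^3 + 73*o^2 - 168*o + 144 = (o - 4)*(o^3 - 10*o^2 + 33*o - 36) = (o - 4)^2*(o^2 - 6*o + 9) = (o - 4)^2*(o - 3)*(o - 3)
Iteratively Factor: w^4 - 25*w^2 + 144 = (w + 4)*(w^3 - 4*w^2 - 9*w + 36) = (w - 4)*(w + 4)*(w^2 - 9) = (w - 4)*(w + 3)*(w + 4)*(w - 3)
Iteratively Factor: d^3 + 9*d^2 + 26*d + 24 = (d + 2)*(d^2 + 7*d + 12) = (d + 2)*(d + 4)*(d + 3)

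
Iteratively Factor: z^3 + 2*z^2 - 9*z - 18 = (z - 3)*(z^2 + 5*z + 6) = (z - 3)*(z + 2)*(z + 3)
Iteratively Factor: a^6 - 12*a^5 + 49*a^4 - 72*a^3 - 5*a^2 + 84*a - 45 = (a - 1)*(a^5 - 11*a^4 + 38*a^3 - 34*a^2 - 39*a + 45) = (a - 5)*(a - 1)*(a^4 - 6*a^3 + 8*a^2 + 6*a - 9) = (a - 5)*(a - 3)*(a - 1)*(a^3 - 3*a^2 - a + 3) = (a - 5)*(a - 3)^2*(a - 1)*(a^2 - 1) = (a - 5)*(a - 3)^2*(a - 1)*(a + 1)*(a - 1)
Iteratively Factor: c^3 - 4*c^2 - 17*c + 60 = (c - 3)*(c^2 - c - 20) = (c - 5)*(c - 3)*(c + 4)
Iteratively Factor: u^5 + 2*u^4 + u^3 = (u)*(u^4 + 2*u^3 + u^2) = u^2*(u^3 + 2*u^2 + u) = u^2*(u + 1)*(u^2 + u) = u^2*(u + 1)^2*(u)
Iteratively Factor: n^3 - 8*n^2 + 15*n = (n - 5)*(n^2 - 3*n) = n*(n - 5)*(n - 3)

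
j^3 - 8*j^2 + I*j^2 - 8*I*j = j*(j - 8)*(j + I)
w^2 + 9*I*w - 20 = (w + 4*I)*(w + 5*I)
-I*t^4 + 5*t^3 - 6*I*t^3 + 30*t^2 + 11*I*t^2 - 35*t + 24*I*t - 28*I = (t - 1)*(t + 7)*(t + 4*I)*(-I*t + 1)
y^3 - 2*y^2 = y^2*(y - 2)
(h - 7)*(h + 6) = h^2 - h - 42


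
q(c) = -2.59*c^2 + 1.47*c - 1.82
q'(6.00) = -29.61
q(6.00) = -86.24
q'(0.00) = 1.47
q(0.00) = -1.82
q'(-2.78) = 15.87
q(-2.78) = -25.92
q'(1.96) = -8.68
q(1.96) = -8.89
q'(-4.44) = 24.47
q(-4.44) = -59.41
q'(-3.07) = 17.37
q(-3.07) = -30.74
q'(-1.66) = 10.07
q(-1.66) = -11.40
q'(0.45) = -0.86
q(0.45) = -1.68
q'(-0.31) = 3.08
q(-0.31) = -2.52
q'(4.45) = -21.58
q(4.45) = -46.57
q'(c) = 1.47 - 5.18*c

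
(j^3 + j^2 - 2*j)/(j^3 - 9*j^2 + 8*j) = (j + 2)/(j - 8)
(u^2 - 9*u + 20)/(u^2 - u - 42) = (-u^2 + 9*u - 20)/(-u^2 + u + 42)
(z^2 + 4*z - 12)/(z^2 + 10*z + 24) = (z - 2)/(z + 4)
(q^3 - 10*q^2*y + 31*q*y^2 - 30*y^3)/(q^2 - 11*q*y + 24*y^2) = (-q^2 + 7*q*y - 10*y^2)/(-q + 8*y)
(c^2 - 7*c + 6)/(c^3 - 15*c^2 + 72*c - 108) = (c - 1)/(c^2 - 9*c + 18)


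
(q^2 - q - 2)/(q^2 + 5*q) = (q^2 - q - 2)/(q*(q + 5))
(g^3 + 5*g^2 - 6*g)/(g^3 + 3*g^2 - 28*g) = (g^2 + 5*g - 6)/(g^2 + 3*g - 28)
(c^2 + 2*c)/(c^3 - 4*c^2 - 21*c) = (c + 2)/(c^2 - 4*c - 21)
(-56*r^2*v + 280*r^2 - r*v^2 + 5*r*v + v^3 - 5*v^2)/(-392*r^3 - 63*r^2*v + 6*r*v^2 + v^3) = (v - 5)/(7*r + v)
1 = 1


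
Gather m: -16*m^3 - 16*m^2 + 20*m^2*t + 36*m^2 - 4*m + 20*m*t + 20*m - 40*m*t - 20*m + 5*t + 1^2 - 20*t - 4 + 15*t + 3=-16*m^3 + m^2*(20*t + 20) + m*(-20*t - 4)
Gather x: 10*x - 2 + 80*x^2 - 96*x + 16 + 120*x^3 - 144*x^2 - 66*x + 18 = 120*x^3 - 64*x^2 - 152*x + 32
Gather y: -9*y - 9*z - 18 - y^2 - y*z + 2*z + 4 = -y^2 + y*(-z - 9) - 7*z - 14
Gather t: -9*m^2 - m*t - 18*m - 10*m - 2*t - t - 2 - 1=-9*m^2 - 28*m + t*(-m - 3) - 3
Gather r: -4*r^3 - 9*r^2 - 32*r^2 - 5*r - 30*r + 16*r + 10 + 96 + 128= -4*r^3 - 41*r^2 - 19*r + 234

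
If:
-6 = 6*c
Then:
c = -1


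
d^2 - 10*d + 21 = (d - 7)*(d - 3)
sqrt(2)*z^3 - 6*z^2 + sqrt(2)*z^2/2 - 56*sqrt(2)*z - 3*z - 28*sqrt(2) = (z - 7*sqrt(2))*(z + 4*sqrt(2))*(sqrt(2)*z + sqrt(2)/2)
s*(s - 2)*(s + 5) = s^3 + 3*s^2 - 10*s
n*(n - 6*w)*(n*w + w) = n^3*w - 6*n^2*w^2 + n^2*w - 6*n*w^2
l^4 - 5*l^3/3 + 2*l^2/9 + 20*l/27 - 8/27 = (l - 1)*(l - 2/3)^2*(l + 2/3)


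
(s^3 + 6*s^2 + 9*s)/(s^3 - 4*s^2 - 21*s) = (s + 3)/(s - 7)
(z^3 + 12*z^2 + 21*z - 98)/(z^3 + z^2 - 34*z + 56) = (z + 7)/(z - 4)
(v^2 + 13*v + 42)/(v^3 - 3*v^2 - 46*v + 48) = (v + 7)/(v^2 - 9*v + 8)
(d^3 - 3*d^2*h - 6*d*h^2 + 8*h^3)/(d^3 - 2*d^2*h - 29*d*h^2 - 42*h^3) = (d^2 - 5*d*h + 4*h^2)/(d^2 - 4*d*h - 21*h^2)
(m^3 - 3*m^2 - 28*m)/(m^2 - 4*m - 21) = m*(m + 4)/(m + 3)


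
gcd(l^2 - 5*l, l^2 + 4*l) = l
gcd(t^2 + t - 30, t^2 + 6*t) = t + 6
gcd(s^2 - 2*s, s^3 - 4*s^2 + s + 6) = s - 2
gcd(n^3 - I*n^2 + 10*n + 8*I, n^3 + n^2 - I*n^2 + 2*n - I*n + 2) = n + I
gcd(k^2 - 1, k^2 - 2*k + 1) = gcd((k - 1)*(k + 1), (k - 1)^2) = k - 1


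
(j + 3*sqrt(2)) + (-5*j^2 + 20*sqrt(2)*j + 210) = -5*j^2 + j + 20*sqrt(2)*j + 3*sqrt(2) + 210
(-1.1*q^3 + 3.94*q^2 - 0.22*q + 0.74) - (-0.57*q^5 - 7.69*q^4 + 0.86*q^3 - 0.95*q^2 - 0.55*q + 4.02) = 0.57*q^5 + 7.69*q^4 - 1.96*q^3 + 4.89*q^2 + 0.33*q - 3.28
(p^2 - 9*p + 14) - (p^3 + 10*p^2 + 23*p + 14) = -p^3 - 9*p^2 - 32*p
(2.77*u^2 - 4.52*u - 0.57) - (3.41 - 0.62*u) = 2.77*u^2 - 3.9*u - 3.98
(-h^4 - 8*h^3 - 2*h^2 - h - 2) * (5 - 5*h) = 5*h^5 + 35*h^4 - 30*h^3 - 5*h^2 + 5*h - 10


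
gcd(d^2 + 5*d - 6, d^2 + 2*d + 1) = 1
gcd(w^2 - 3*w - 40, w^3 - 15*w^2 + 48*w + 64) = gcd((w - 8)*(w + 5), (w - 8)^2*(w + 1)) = w - 8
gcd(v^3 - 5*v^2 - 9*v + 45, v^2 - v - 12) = v + 3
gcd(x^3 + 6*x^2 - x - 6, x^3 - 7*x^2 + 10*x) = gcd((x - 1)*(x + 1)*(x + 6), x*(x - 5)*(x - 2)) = 1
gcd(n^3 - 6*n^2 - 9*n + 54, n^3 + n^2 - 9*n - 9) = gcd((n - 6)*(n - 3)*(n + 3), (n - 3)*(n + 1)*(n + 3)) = n^2 - 9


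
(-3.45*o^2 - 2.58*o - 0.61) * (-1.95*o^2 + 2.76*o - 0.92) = 6.7275*o^4 - 4.491*o^3 - 2.7573*o^2 + 0.69*o + 0.5612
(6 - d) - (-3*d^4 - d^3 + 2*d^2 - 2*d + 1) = 3*d^4 + d^3 - 2*d^2 + d + 5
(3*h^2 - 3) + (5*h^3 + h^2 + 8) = 5*h^3 + 4*h^2 + 5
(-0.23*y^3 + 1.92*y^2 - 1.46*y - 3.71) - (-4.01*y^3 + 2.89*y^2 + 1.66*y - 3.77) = 3.78*y^3 - 0.97*y^2 - 3.12*y + 0.0600000000000001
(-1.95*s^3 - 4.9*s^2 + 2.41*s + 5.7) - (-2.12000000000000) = -1.95*s^3 - 4.9*s^2 + 2.41*s + 7.82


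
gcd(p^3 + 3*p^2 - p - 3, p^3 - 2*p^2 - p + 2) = p^2 - 1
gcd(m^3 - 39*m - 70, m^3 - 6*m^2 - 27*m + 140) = m^2 - 2*m - 35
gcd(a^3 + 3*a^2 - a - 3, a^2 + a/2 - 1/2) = a + 1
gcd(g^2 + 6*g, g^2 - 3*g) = g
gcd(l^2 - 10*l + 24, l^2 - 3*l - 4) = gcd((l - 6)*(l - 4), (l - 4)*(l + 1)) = l - 4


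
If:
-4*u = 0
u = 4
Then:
No Solution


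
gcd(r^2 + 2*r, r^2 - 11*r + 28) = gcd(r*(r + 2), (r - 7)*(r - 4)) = 1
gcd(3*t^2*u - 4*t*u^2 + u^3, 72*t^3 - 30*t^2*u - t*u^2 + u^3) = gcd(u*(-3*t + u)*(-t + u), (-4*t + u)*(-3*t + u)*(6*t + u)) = 3*t - u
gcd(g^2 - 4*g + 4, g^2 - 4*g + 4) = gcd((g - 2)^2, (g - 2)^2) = g^2 - 4*g + 4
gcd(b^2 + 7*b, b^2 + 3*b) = b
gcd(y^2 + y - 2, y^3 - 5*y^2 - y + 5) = y - 1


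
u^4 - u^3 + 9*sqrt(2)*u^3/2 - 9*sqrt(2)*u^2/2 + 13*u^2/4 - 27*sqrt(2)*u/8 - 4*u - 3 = (u - 3/2)*(u + 1/2)*(u + sqrt(2)/2)*(u + 4*sqrt(2))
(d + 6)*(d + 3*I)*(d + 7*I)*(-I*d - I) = -I*d^4 + 10*d^3 - 7*I*d^3 + 70*d^2 + 15*I*d^2 + 60*d + 147*I*d + 126*I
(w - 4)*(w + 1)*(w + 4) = w^3 + w^2 - 16*w - 16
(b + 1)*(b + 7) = b^2 + 8*b + 7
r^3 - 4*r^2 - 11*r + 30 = (r - 5)*(r - 2)*(r + 3)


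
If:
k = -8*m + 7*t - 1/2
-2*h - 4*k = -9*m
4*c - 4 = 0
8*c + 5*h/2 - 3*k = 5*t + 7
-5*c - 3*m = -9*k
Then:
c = 1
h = 3319/663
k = 721/663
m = 1058/663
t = 2719/1326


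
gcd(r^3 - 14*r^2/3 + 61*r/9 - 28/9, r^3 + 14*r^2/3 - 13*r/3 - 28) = r - 7/3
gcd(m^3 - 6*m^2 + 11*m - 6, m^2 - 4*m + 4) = m - 2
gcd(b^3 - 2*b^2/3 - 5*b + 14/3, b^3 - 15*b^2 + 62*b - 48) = b - 1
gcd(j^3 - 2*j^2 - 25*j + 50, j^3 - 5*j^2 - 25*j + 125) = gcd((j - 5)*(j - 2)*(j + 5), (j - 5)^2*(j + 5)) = j^2 - 25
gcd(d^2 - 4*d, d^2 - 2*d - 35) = 1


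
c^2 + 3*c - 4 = (c - 1)*(c + 4)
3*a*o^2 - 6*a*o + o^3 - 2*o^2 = o*(3*a + o)*(o - 2)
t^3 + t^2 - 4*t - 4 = (t - 2)*(t + 1)*(t + 2)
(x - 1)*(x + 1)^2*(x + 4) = x^4 + 5*x^3 + 3*x^2 - 5*x - 4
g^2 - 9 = (g - 3)*(g + 3)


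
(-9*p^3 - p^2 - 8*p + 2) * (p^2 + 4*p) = -9*p^5 - 37*p^4 - 12*p^3 - 30*p^2 + 8*p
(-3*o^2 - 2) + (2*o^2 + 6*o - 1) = -o^2 + 6*o - 3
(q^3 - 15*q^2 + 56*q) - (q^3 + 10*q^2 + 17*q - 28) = -25*q^2 + 39*q + 28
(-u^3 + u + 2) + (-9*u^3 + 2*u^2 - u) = -10*u^3 + 2*u^2 + 2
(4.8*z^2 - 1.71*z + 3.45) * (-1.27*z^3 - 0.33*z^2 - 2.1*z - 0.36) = -6.096*z^5 + 0.5877*z^4 - 13.8972*z^3 + 0.7245*z^2 - 6.6294*z - 1.242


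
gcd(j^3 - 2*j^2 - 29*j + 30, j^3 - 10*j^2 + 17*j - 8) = j - 1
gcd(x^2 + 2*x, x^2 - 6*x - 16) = x + 2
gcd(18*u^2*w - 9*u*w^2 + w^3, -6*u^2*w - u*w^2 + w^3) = 3*u*w - w^2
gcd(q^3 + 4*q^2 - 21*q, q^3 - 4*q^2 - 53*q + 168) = q^2 + 4*q - 21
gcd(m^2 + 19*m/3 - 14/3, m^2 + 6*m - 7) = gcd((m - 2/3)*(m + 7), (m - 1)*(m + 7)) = m + 7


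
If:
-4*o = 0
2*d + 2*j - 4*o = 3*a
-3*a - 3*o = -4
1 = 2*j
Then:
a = 4/3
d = 3/2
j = 1/2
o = 0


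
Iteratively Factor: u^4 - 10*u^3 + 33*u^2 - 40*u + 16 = (u - 4)*(u^3 - 6*u^2 + 9*u - 4) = (u - 4)*(u - 1)*(u^2 - 5*u + 4) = (u - 4)^2*(u - 1)*(u - 1)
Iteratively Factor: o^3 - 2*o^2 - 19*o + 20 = (o - 1)*(o^2 - o - 20) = (o - 5)*(o - 1)*(o + 4)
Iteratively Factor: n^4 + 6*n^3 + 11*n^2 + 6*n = (n)*(n^3 + 6*n^2 + 11*n + 6) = n*(n + 2)*(n^2 + 4*n + 3) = n*(n + 2)*(n + 3)*(n + 1)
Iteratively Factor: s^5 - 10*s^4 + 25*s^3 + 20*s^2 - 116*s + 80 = (s - 1)*(s^4 - 9*s^3 + 16*s^2 + 36*s - 80) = (s - 2)*(s - 1)*(s^3 - 7*s^2 + 2*s + 40) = (s - 4)*(s - 2)*(s - 1)*(s^2 - 3*s - 10) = (s - 5)*(s - 4)*(s - 2)*(s - 1)*(s + 2)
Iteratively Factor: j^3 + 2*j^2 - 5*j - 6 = (j - 2)*(j^2 + 4*j + 3) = (j - 2)*(j + 3)*(j + 1)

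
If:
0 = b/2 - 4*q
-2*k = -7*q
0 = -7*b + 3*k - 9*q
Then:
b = 0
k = 0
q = 0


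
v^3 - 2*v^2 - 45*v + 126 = (v - 6)*(v - 3)*(v + 7)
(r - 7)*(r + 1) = r^2 - 6*r - 7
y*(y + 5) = y^2 + 5*y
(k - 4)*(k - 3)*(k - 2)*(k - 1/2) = k^4 - 19*k^3/2 + 61*k^2/2 - 37*k + 12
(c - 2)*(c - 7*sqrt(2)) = c^2 - 7*sqrt(2)*c - 2*c + 14*sqrt(2)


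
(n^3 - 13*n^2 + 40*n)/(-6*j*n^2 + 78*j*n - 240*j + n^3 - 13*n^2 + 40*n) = -n/(6*j - n)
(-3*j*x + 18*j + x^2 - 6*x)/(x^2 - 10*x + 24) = (-3*j + x)/(x - 4)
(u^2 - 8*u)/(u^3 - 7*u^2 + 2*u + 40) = u*(u - 8)/(u^3 - 7*u^2 + 2*u + 40)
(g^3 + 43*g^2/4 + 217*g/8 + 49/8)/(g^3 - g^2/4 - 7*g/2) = (8*g^3 + 86*g^2 + 217*g + 49)/(2*g*(4*g^2 - g - 14))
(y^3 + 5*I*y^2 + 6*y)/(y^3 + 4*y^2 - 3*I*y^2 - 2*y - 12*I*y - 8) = y*(y + 6*I)/(y^2 + 2*y*(2 - I) - 8*I)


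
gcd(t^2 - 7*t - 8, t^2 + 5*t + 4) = t + 1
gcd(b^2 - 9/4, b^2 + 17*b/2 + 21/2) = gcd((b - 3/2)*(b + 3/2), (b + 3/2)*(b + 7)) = b + 3/2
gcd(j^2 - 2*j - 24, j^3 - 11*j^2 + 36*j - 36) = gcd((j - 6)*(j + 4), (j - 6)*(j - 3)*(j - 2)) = j - 6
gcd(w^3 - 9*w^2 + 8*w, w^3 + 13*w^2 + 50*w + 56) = 1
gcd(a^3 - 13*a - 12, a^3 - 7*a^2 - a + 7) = a + 1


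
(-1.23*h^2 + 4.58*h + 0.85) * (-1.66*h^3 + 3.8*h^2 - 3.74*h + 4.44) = 2.0418*h^5 - 12.2768*h^4 + 20.5932*h^3 - 19.3604*h^2 + 17.1562*h + 3.774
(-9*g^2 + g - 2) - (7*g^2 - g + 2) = -16*g^2 + 2*g - 4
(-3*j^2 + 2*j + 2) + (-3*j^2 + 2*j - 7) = -6*j^2 + 4*j - 5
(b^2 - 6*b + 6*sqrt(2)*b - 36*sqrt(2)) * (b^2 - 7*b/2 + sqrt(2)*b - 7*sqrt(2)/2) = b^4 - 19*b^3/2 + 7*sqrt(2)*b^3 - 133*sqrt(2)*b^2/2 + 33*b^2 - 114*b + 147*sqrt(2)*b + 252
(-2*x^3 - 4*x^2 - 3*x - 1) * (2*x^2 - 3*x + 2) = -4*x^5 - 2*x^4 + 2*x^3 - x^2 - 3*x - 2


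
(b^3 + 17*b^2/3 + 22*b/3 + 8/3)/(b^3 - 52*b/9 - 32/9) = 3*(b^2 + 5*b + 4)/(3*b^2 - 2*b - 16)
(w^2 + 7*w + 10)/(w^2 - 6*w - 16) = (w + 5)/(w - 8)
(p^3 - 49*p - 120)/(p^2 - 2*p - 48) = (p^2 + 8*p + 15)/(p + 6)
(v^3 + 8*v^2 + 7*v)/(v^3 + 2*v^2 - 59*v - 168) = v*(v + 1)/(v^2 - 5*v - 24)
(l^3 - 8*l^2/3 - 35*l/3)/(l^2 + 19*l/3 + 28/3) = l*(l - 5)/(l + 4)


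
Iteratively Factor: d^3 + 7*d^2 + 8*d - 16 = (d - 1)*(d^2 + 8*d + 16) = (d - 1)*(d + 4)*(d + 4)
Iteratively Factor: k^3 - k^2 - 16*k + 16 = (k - 4)*(k^2 + 3*k - 4) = (k - 4)*(k + 4)*(k - 1)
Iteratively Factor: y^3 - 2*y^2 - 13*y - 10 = (y - 5)*(y^2 + 3*y + 2) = (y - 5)*(y + 1)*(y + 2)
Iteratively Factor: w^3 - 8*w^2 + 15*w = (w)*(w^2 - 8*w + 15) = w*(w - 5)*(w - 3)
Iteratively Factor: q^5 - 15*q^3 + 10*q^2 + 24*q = (q)*(q^4 - 15*q^2 + 10*q + 24) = q*(q + 4)*(q^3 - 4*q^2 + q + 6) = q*(q - 3)*(q + 4)*(q^2 - q - 2) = q*(q - 3)*(q - 2)*(q + 4)*(q + 1)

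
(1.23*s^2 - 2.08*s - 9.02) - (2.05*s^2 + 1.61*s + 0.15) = -0.82*s^2 - 3.69*s - 9.17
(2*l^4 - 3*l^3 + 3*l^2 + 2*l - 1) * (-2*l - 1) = -4*l^5 + 4*l^4 - 3*l^3 - 7*l^2 + 1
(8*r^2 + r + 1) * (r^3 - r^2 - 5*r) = 8*r^5 - 7*r^4 - 40*r^3 - 6*r^2 - 5*r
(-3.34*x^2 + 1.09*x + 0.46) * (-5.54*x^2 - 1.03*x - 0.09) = 18.5036*x^4 - 2.5984*x^3 - 3.3705*x^2 - 0.5719*x - 0.0414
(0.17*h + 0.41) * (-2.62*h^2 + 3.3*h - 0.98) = -0.4454*h^3 - 0.5132*h^2 + 1.1864*h - 0.4018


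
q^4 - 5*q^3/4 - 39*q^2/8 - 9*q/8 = q*(q - 3)*(q + 1/4)*(q + 3/2)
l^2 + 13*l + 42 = (l + 6)*(l + 7)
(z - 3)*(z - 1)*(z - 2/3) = z^3 - 14*z^2/3 + 17*z/3 - 2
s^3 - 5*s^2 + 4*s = s*(s - 4)*(s - 1)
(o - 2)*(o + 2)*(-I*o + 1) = -I*o^3 + o^2 + 4*I*o - 4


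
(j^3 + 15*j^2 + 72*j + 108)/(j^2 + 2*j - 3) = (j^2 + 12*j + 36)/(j - 1)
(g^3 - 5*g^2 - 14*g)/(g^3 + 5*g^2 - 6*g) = (g^2 - 5*g - 14)/(g^2 + 5*g - 6)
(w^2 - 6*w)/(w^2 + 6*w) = (w - 6)/(w + 6)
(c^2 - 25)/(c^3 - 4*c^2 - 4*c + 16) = (c^2 - 25)/(c^3 - 4*c^2 - 4*c + 16)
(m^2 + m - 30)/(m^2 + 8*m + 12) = (m - 5)/(m + 2)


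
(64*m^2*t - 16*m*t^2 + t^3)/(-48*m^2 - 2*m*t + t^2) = t*(-8*m + t)/(6*m + t)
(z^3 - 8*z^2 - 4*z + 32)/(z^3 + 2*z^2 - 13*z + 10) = (z^2 - 6*z - 16)/(z^2 + 4*z - 5)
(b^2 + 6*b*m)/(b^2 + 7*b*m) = (b + 6*m)/(b + 7*m)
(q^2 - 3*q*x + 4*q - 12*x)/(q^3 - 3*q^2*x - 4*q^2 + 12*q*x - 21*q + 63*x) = (q + 4)/(q^2 - 4*q - 21)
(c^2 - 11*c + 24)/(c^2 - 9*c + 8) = (c - 3)/(c - 1)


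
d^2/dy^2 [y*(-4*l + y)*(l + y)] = -6*l + 6*y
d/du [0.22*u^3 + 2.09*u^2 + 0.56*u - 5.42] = 0.66*u^2 + 4.18*u + 0.56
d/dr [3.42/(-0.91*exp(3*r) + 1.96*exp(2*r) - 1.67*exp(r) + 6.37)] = (9.3366*exp(2*r) - 13.4064*exp(r) + 5.7114)*exp(r)/(0.91*exp(3*r) - 1.96*exp(2*r) + 1.67*exp(r) - 6.37)^2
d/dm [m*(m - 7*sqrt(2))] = 2*m - 7*sqrt(2)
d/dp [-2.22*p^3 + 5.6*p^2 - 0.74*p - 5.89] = -6.66*p^2 + 11.2*p - 0.74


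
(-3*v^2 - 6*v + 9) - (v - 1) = -3*v^2 - 7*v + 10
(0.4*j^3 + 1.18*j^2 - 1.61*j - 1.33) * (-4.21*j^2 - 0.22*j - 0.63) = -1.684*j^5 - 5.0558*j^4 + 6.2665*j^3 + 5.2101*j^2 + 1.3069*j + 0.8379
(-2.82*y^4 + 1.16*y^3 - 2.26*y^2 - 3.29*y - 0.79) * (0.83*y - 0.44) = -2.3406*y^5 + 2.2036*y^4 - 2.3862*y^3 - 1.7363*y^2 + 0.7919*y + 0.3476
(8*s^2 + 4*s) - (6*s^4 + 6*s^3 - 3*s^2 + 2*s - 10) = -6*s^4 - 6*s^3 + 11*s^2 + 2*s + 10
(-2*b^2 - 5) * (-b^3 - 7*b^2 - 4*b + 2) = 2*b^5 + 14*b^4 + 13*b^3 + 31*b^2 + 20*b - 10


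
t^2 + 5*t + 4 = (t + 1)*(t + 4)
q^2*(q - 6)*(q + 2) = q^4 - 4*q^3 - 12*q^2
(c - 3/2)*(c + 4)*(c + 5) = c^3 + 15*c^2/2 + 13*c/2 - 30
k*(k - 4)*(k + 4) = k^3 - 16*k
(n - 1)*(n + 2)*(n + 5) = n^3 + 6*n^2 + 3*n - 10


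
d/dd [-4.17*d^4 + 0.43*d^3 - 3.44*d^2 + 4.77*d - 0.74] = -16.68*d^3 + 1.29*d^2 - 6.88*d + 4.77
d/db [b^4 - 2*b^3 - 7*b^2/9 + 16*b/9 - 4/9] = 4*b^3 - 6*b^2 - 14*b/9 + 16/9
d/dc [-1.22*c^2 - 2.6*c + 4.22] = -2.44*c - 2.6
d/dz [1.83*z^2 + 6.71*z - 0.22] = 3.66*z + 6.71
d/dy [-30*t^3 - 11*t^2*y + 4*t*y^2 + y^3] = -11*t^2 + 8*t*y + 3*y^2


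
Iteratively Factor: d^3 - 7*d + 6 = (d + 3)*(d^2 - 3*d + 2) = (d - 2)*(d + 3)*(d - 1)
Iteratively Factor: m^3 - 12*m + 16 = (m - 2)*(m^2 + 2*m - 8) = (m - 2)*(m + 4)*(m - 2)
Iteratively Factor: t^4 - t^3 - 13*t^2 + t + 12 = (t - 4)*(t^3 + 3*t^2 - t - 3) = (t - 4)*(t + 3)*(t^2 - 1) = (t - 4)*(t + 1)*(t + 3)*(t - 1)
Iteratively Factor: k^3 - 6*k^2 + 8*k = (k - 4)*(k^2 - 2*k) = k*(k - 4)*(k - 2)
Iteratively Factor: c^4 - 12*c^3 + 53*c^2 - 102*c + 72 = (c - 4)*(c^3 - 8*c^2 + 21*c - 18) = (c - 4)*(c - 3)*(c^2 - 5*c + 6) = (c - 4)*(c - 3)*(c - 2)*(c - 3)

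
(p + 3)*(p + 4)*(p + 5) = p^3 + 12*p^2 + 47*p + 60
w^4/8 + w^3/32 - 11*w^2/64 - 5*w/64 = w*(w/4 + 1/4)*(w/2 + 1/4)*(w - 5/4)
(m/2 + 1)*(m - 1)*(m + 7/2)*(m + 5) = m^4/2 + 19*m^3/4 + 12*m^2 + m/4 - 35/2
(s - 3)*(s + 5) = s^2 + 2*s - 15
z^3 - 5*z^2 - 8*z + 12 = (z - 6)*(z - 1)*(z + 2)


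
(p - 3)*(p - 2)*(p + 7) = p^3 + 2*p^2 - 29*p + 42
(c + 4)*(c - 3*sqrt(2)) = c^2 - 3*sqrt(2)*c + 4*c - 12*sqrt(2)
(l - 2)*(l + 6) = l^2 + 4*l - 12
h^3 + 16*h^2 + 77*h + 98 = (h + 2)*(h + 7)^2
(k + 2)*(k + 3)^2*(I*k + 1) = I*k^4 + k^3 + 8*I*k^3 + 8*k^2 + 21*I*k^2 + 21*k + 18*I*k + 18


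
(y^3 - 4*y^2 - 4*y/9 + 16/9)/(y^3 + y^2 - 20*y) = (y^2 - 4/9)/(y*(y + 5))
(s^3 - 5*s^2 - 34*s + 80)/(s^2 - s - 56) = (s^2 + 3*s - 10)/(s + 7)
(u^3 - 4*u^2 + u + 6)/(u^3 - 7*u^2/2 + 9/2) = 2*(u - 2)/(2*u - 3)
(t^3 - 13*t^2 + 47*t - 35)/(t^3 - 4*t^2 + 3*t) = (t^2 - 12*t + 35)/(t*(t - 3))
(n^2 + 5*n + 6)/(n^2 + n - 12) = (n^2 + 5*n + 6)/(n^2 + n - 12)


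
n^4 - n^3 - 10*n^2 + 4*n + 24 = (n - 3)*(n - 2)*(n + 2)^2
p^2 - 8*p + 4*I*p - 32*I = (p - 8)*(p + 4*I)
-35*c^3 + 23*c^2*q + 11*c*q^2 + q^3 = (-c + q)*(5*c + q)*(7*c + q)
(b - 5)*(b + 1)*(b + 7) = b^3 + 3*b^2 - 33*b - 35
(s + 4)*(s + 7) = s^2 + 11*s + 28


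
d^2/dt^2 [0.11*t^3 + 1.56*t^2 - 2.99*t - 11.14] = 0.66*t + 3.12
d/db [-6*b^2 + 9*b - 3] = 9 - 12*b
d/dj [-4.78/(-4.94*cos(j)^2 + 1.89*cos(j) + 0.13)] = (47.2264*cos(j) - 9.0342)*sin(j)/(-4.94*cos(j)^2 + 1.89*cos(j) + 0.13)^2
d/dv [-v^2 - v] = -2*v - 1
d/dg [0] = 0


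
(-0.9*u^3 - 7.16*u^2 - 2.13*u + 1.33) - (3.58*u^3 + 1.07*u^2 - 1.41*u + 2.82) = -4.48*u^3 - 8.23*u^2 - 0.72*u - 1.49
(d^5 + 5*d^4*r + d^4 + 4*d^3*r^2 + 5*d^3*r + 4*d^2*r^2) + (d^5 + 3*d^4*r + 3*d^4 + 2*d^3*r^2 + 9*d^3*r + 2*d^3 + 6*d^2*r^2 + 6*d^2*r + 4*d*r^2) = 2*d^5 + 8*d^4*r + 4*d^4 + 6*d^3*r^2 + 14*d^3*r + 2*d^3 + 10*d^2*r^2 + 6*d^2*r + 4*d*r^2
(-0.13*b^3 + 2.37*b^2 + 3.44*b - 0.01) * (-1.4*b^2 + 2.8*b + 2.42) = 0.182*b^5 - 3.682*b^4 + 1.5054*b^3 + 15.3814*b^2 + 8.2968*b - 0.0242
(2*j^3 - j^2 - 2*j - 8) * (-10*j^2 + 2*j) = -20*j^5 + 14*j^4 + 18*j^3 + 76*j^2 - 16*j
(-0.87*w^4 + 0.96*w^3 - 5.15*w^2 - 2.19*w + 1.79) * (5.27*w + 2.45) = -4.5849*w^5 + 2.9277*w^4 - 24.7885*w^3 - 24.1588*w^2 + 4.0678*w + 4.3855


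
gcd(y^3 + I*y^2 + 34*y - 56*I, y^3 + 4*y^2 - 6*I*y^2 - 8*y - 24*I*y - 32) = y^2 - 6*I*y - 8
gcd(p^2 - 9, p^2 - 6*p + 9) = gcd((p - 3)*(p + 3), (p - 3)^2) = p - 3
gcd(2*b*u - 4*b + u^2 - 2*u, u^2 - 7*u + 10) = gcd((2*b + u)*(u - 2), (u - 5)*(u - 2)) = u - 2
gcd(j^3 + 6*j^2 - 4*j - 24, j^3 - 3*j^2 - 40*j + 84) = j^2 + 4*j - 12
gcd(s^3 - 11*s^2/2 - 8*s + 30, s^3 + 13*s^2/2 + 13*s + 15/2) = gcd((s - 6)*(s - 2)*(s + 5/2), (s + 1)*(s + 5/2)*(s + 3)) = s + 5/2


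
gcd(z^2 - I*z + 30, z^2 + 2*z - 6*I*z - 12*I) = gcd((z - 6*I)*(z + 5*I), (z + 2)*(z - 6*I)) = z - 6*I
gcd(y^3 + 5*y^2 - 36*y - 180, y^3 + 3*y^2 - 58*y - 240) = y^2 + 11*y + 30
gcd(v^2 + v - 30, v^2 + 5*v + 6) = 1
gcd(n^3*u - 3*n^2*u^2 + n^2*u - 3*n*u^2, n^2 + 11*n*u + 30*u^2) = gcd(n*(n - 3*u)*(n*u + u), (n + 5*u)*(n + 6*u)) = 1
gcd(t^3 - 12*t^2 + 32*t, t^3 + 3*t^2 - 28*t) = t^2 - 4*t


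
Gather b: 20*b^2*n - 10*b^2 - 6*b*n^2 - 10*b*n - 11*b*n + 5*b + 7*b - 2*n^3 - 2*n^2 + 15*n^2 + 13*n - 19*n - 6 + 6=b^2*(20*n - 10) + b*(-6*n^2 - 21*n + 12) - 2*n^3 + 13*n^2 - 6*n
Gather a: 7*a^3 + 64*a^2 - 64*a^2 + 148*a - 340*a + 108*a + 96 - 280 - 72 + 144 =7*a^3 - 84*a - 112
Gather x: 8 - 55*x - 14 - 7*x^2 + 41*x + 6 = -7*x^2 - 14*x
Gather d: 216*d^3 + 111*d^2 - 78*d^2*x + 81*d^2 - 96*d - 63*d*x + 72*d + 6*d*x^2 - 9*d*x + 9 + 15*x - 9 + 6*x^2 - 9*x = 216*d^3 + d^2*(192 - 78*x) + d*(6*x^2 - 72*x - 24) + 6*x^2 + 6*x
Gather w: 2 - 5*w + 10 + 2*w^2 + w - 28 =2*w^2 - 4*w - 16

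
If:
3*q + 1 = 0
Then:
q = -1/3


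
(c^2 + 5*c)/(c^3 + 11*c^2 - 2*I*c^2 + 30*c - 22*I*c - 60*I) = c/(c^2 + 2*c*(3 - I) - 12*I)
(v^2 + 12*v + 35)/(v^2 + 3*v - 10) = (v + 7)/(v - 2)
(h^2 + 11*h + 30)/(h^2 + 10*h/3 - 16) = 3*(h + 5)/(3*h - 8)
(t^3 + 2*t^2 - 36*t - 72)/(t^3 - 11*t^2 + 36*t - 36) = (t^2 + 8*t + 12)/(t^2 - 5*t + 6)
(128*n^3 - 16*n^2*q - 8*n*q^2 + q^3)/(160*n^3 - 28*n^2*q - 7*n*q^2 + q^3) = (4*n + q)/(5*n + q)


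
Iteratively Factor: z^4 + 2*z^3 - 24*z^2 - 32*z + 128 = (z - 4)*(z^3 + 6*z^2 - 32) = (z - 4)*(z + 4)*(z^2 + 2*z - 8) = (z - 4)*(z + 4)^2*(z - 2)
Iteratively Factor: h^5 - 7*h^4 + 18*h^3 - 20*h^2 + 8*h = (h - 2)*(h^4 - 5*h^3 + 8*h^2 - 4*h) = (h - 2)^2*(h^3 - 3*h^2 + 2*h) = (h - 2)^3*(h^2 - h) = (h - 2)^3*(h - 1)*(h)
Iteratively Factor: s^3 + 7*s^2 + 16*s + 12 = (s + 2)*(s^2 + 5*s + 6) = (s + 2)*(s + 3)*(s + 2)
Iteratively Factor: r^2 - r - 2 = (r + 1)*(r - 2)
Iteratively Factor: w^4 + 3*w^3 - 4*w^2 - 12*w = (w)*(w^3 + 3*w^2 - 4*w - 12) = w*(w + 2)*(w^2 + w - 6) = w*(w + 2)*(w + 3)*(w - 2)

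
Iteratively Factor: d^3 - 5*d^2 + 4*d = (d)*(d^2 - 5*d + 4) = d*(d - 1)*(d - 4)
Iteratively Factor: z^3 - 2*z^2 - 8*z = (z)*(z^2 - 2*z - 8) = z*(z + 2)*(z - 4)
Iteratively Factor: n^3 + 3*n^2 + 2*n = (n + 2)*(n^2 + n) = (n + 1)*(n + 2)*(n)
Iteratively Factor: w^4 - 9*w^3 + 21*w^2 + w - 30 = (w + 1)*(w^3 - 10*w^2 + 31*w - 30) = (w - 2)*(w + 1)*(w^2 - 8*w + 15) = (w - 5)*(w - 2)*(w + 1)*(w - 3)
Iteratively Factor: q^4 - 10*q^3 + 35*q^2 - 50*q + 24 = (q - 4)*(q^3 - 6*q^2 + 11*q - 6) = (q - 4)*(q - 2)*(q^2 - 4*q + 3) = (q - 4)*(q - 2)*(q - 1)*(q - 3)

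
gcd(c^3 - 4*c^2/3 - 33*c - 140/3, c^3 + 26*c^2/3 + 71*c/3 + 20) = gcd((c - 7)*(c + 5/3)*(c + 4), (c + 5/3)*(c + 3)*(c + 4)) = c^2 + 17*c/3 + 20/3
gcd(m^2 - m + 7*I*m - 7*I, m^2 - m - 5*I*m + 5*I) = m - 1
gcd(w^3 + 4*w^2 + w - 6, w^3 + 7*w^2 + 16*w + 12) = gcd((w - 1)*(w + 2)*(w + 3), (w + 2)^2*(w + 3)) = w^2 + 5*w + 6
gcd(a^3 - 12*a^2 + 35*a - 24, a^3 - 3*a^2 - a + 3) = a^2 - 4*a + 3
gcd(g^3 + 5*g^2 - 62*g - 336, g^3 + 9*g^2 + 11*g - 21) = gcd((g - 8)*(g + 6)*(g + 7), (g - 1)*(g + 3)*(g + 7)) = g + 7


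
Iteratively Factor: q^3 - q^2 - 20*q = (q)*(q^2 - q - 20) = q*(q - 5)*(q + 4)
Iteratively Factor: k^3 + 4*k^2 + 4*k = (k + 2)*(k^2 + 2*k) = k*(k + 2)*(k + 2)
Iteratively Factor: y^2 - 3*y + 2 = (y - 2)*(y - 1)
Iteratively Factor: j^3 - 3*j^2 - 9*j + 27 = (j - 3)*(j^2 - 9) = (j - 3)^2*(j + 3)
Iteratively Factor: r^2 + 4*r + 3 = (r + 3)*(r + 1)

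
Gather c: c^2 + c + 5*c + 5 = c^2 + 6*c + 5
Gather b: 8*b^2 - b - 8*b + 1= 8*b^2 - 9*b + 1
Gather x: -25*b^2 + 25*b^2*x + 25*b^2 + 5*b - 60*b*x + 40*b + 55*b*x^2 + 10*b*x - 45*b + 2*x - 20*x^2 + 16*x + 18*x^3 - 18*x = 18*x^3 + x^2*(55*b - 20) + x*(25*b^2 - 50*b)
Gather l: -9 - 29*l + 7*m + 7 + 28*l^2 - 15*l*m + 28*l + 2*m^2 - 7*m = 28*l^2 + l*(-15*m - 1) + 2*m^2 - 2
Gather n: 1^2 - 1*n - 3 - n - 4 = -2*n - 6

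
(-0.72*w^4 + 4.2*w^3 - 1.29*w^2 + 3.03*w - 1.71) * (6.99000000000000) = -5.0328*w^4 + 29.358*w^3 - 9.0171*w^2 + 21.1797*w - 11.9529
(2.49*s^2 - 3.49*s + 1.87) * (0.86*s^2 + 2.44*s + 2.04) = 2.1414*s^4 + 3.0742*s^3 - 1.8278*s^2 - 2.5568*s + 3.8148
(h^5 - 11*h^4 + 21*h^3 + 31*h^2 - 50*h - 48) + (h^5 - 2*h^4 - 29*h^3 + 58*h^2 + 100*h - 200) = 2*h^5 - 13*h^4 - 8*h^3 + 89*h^2 + 50*h - 248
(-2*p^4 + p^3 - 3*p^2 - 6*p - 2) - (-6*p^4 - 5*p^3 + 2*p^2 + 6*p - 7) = 4*p^4 + 6*p^3 - 5*p^2 - 12*p + 5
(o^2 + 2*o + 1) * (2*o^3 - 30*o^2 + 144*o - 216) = 2*o^5 - 26*o^4 + 86*o^3 + 42*o^2 - 288*o - 216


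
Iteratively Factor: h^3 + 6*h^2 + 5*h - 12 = (h + 3)*(h^2 + 3*h - 4) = (h + 3)*(h + 4)*(h - 1)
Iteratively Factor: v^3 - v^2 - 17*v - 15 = (v + 3)*(v^2 - 4*v - 5) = (v - 5)*(v + 3)*(v + 1)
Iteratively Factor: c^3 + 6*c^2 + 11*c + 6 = (c + 1)*(c^2 + 5*c + 6) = (c + 1)*(c + 3)*(c + 2)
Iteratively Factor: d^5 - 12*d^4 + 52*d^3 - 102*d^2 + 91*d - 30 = (d - 1)*(d^4 - 11*d^3 + 41*d^2 - 61*d + 30) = (d - 2)*(d - 1)*(d^3 - 9*d^2 + 23*d - 15) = (d - 3)*(d - 2)*(d - 1)*(d^2 - 6*d + 5) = (d - 5)*(d - 3)*(d - 2)*(d - 1)*(d - 1)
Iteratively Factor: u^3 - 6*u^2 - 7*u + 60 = (u - 5)*(u^2 - u - 12) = (u - 5)*(u + 3)*(u - 4)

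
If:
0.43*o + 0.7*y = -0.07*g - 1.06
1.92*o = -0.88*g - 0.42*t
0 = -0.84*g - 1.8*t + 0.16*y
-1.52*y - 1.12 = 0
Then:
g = 6.62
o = -2.34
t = -3.15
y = -0.74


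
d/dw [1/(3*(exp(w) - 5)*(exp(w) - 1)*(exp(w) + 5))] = -((exp(w) - 5)*(exp(w) - 1) + (exp(w) - 5)*(exp(w) + 5) + (exp(w) - 1)*(exp(w) + 5))/(12*(exp(w) - 5)^2*(exp(w) + 5)^2*sinh(w/2)^2)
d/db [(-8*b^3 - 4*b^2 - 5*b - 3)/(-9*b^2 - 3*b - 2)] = (72*b^4 + 48*b^3 + 15*b^2 - 38*b + 1)/(81*b^4 + 54*b^3 + 45*b^2 + 12*b + 4)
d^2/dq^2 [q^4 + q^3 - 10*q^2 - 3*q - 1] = 12*q^2 + 6*q - 20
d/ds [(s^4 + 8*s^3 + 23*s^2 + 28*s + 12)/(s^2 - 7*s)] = (2*s^5 - 13*s^4 - 112*s^3 - 189*s^2 - 24*s + 84)/(s^2*(s^2 - 14*s + 49))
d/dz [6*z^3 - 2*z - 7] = 18*z^2 - 2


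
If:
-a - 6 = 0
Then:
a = -6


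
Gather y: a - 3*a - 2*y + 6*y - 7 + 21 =-2*a + 4*y + 14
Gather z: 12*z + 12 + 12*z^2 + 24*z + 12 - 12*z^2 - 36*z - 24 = 0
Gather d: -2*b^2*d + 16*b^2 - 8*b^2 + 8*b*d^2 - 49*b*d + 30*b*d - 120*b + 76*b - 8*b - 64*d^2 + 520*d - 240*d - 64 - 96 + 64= 8*b^2 - 52*b + d^2*(8*b - 64) + d*(-2*b^2 - 19*b + 280) - 96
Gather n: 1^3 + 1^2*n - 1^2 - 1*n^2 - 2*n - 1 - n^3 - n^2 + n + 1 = -n^3 - 2*n^2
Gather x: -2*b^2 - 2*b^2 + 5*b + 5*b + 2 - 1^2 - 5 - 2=-4*b^2 + 10*b - 6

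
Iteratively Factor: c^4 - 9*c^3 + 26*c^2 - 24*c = (c - 4)*(c^3 - 5*c^2 + 6*c) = (c - 4)*(c - 3)*(c^2 - 2*c) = (c - 4)*(c - 3)*(c - 2)*(c)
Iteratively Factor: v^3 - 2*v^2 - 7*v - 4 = (v - 4)*(v^2 + 2*v + 1) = (v - 4)*(v + 1)*(v + 1)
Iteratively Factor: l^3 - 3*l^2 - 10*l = (l)*(l^2 - 3*l - 10) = l*(l + 2)*(l - 5)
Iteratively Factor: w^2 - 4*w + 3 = (w - 1)*(w - 3)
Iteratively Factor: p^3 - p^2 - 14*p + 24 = (p - 2)*(p^2 + p - 12) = (p - 2)*(p + 4)*(p - 3)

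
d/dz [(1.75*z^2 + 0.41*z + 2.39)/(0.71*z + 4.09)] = (1.2425*z^2 + 14.315*z - 0.0200000000000004)/(0.5041*z^2 + 5.8078*z + 16.7281)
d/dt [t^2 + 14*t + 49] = 2*t + 14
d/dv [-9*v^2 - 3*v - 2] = -18*v - 3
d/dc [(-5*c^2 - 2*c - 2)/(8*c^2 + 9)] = 2*(8*c^2 - 29*c - 9)/(64*c^4 + 144*c^2 + 81)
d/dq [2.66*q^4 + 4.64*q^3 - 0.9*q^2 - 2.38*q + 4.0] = 10.64*q^3 + 13.92*q^2 - 1.8*q - 2.38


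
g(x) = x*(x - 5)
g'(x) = 2*x - 5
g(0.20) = -0.96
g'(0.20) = -4.60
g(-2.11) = 15.00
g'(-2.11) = -9.22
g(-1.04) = 6.28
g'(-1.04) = -7.08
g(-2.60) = 19.76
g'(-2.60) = -10.20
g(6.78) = 12.07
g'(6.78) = 8.56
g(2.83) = -6.14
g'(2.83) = 0.66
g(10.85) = 63.47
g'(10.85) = 16.70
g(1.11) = -4.32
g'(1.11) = -2.78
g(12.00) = 84.00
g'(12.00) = 19.00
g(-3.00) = 24.00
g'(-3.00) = -11.00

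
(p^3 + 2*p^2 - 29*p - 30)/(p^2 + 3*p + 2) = (p^2 + p - 30)/(p + 2)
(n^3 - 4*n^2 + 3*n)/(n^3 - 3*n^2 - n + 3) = n/(n + 1)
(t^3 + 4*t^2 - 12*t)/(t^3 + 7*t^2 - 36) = t/(t + 3)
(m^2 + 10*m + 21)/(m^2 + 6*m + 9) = (m + 7)/(m + 3)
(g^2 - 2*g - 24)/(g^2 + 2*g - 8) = (g - 6)/(g - 2)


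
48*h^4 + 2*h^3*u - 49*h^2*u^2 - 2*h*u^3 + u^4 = (-8*h + u)*(-h + u)*(h + u)*(6*h + u)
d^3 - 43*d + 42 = (d - 6)*(d - 1)*(d + 7)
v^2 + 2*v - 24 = (v - 4)*(v + 6)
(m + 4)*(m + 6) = m^2 + 10*m + 24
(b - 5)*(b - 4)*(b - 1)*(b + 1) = b^4 - 9*b^3 + 19*b^2 + 9*b - 20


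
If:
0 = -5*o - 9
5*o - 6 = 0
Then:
No Solution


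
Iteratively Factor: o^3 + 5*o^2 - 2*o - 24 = (o + 3)*(o^2 + 2*o - 8) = (o - 2)*(o + 3)*(o + 4)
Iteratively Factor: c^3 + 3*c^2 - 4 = (c - 1)*(c^2 + 4*c + 4) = (c - 1)*(c + 2)*(c + 2)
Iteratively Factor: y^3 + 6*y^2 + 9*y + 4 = (y + 1)*(y^2 + 5*y + 4) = (y + 1)*(y + 4)*(y + 1)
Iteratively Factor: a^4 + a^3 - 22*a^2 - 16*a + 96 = (a - 2)*(a^3 + 3*a^2 - 16*a - 48) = (a - 4)*(a - 2)*(a^2 + 7*a + 12) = (a - 4)*(a - 2)*(a + 4)*(a + 3)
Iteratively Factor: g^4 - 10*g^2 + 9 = (g - 3)*(g^3 + 3*g^2 - g - 3) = (g - 3)*(g + 1)*(g^2 + 2*g - 3) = (g - 3)*(g - 1)*(g + 1)*(g + 3)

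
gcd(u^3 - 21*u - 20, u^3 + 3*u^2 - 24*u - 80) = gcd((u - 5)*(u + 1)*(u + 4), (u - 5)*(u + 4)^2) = u^2 - u - 20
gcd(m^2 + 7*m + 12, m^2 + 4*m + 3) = m + 3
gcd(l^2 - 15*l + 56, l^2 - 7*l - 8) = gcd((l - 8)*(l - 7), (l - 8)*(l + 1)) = l - 8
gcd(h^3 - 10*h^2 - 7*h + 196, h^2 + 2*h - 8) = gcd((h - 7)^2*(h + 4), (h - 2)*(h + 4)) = h + 4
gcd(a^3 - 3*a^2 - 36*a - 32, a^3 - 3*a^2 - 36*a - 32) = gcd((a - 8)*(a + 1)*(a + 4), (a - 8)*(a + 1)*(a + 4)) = a^3 - 3*a^2 - 36*a - 32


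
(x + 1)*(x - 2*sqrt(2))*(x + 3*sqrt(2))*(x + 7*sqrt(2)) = x^4 + x^3 + 8*sqrt(2)*x^3 + 2*x^2 + 8*sqrt(2)*x^2 - 84*sqrt(2)*x + 2*x - 84*sqrt(2)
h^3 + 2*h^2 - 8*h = h*(h - 2)*(h + 4)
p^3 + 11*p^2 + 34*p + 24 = (p + 1)*(p + 4)*(p + 6)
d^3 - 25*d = d*(d - 5)*(d + 5)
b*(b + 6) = b^2 + 6*b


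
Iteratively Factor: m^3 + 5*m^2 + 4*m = (m)*(m^2 + 5*m + 4) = m*(m + 4)*(m + 1)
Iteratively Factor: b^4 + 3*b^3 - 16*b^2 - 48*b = (b + 4)*(b^3 - b^2 - 12*b) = (b + 3)*(b + 4)*(b^2 - 4*b) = b*(b + 3)*(b + 4)*(b - 4)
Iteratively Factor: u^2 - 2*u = (u)*(u - 2)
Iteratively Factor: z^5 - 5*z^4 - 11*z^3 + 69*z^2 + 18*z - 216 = (z + 3)*(z^4 - 8*z^3 + 13*z^2 + 30*z - 72) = (z - 4)*(z + 3)*(z^3 - 4*z^2 - 3*z + 18) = (z - 4)*(z + 2)*(z + 3)*(z^2 - 6*z + 9) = (z - 4)*(z - 3)*(z + 2)*(z + 3)*(z - 3)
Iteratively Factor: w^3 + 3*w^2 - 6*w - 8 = (w - 2)*(w^2 + 5*w + 4) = (w - 2)*(w + 4)*(w + 1)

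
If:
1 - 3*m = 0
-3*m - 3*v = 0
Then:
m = 1/3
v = -1/3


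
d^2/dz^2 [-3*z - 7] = 0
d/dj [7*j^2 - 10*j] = 14*j - 10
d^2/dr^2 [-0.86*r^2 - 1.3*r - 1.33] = -1.72000000000000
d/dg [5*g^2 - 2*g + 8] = 10*g - 2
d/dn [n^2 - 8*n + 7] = 2*n - 8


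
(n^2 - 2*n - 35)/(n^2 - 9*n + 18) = (n^2 - 2*n - 35)/(n^2 - 9*n + 18)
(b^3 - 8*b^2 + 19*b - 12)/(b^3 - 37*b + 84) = (b - 1)/(b + 7)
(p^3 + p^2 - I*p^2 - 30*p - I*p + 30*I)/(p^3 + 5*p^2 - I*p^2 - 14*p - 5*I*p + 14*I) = (p^2 + p - 30)/(p^2 + 5*p - 14)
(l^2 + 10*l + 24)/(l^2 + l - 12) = (l + 6)/(l - 3)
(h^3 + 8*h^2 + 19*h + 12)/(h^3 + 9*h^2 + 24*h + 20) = (h^3 + 8*h^2 + 19*h + 12)/(h^3 + 9*h^2 + 24*h + 20)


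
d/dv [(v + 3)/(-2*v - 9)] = -3/(2*v + 9)^2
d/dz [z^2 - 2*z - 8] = 2*z - 2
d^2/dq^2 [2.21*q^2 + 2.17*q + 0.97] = 4.42000000000000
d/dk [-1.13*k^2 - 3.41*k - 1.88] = -2.26*k - 3.41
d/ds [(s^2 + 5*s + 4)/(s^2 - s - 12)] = 2*(-3*s^2 - 16*s - 28)/(s^4 - 2*s^3 - 23*s^2 + 24*s + 144)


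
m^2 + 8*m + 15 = (m + 3)*(m + 5)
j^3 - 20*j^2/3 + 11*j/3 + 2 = (j - 6)*(j - 1)*(j + 1/3)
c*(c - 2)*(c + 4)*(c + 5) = c^4 + 7*c^3 + 2*c^2 - 40*c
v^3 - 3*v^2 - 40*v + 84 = (v - 7)*(v - 2)*(v + 6)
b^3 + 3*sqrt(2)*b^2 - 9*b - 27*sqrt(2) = (b - 3)*(b + 3)*(b + 3*sqrt(2))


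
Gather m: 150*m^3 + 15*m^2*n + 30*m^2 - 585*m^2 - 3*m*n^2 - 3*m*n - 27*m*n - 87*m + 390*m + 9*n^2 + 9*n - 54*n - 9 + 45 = 150*m^3 + m^2*(15*n - 555) + m*(-3*n^2 - 30*n + 303) + 9*n^2 - 45*n + 36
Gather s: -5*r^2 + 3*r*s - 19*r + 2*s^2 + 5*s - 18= -5*r^2 - 19*r + 2*s^2 + s*(3*r + 5) - 18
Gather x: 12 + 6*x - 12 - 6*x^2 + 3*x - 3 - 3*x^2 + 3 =-9*x^2 + 9*x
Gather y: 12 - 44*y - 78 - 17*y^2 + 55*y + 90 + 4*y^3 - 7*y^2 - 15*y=4*y^3 - 24*y^2 - 4*y + 24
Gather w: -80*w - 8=-80*w - 8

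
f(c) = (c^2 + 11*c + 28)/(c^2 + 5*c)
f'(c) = (-2*c - 5)*(c^2 + 11*c + 28)/(c^2 + 5*c)^2 + (2*c + 11)/(c^2 + 5*c) = 2*(-3*c^2 - 28*c - 70)/(c^2*(c^2 + 10*c + 25))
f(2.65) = 3.17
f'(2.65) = -0.80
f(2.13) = 3.69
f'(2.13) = -1.24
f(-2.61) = -0.98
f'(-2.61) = -0.89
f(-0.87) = -5.34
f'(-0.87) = -7.42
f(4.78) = 2.21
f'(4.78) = -0.25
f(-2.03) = -1.62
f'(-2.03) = -1.40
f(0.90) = 7.29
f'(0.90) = -6.93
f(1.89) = 4.02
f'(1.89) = -1.58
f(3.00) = 2.92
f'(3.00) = -0.63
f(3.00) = 2.92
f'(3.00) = -0.63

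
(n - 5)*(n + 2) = n^2 - 3*n - 10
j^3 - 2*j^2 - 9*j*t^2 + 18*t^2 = (j - 2)*(j - 3*t)*(j + 3*t)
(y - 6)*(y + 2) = y^2 - 4*y - 12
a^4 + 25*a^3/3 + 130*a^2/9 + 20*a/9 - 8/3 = (a - 1/3)*(a + 2/3)*(a + 2)*(a + 6)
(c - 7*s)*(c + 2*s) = c^2 - 5*c*s - 14*s^2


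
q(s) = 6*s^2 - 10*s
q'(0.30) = -6.40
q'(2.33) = 17.96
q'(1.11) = 3.32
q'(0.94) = 1.28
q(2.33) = 9.27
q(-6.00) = 276.00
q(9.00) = 396.00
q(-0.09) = 0.95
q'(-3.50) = -52.00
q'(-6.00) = -82.00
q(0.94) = -4.10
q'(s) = 12*s - 10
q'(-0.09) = -11.08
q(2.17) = 6.55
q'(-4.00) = -58.00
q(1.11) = -3.71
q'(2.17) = 16.04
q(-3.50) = 108.50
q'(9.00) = 98.00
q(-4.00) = 136.00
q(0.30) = -2.46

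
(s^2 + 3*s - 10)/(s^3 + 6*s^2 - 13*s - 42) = (s^2 + 3*s - 10)/(s^3 + 6*s^2 - 13*s - 42)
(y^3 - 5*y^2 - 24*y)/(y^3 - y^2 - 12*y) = (y - 8)/(y - 4)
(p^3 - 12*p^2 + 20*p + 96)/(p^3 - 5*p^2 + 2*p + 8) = (p^3 - 12*p^2 + 20*p + 96)/(p^3 - 5*p^2 + 2*p + 8)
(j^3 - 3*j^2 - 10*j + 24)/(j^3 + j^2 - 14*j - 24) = (j - 2)/(j + 2)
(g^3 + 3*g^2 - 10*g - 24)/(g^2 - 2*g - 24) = (g^2 - g - 6)/(g - 6)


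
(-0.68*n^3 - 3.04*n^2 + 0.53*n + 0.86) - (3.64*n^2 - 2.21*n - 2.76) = -0.68*n^3 - 6.68*n^2 + 2.74*n + 3.62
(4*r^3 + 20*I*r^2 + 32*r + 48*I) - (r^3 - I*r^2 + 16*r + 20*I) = 3*r^3 + 21*I*r^2 + 16*r + 28*I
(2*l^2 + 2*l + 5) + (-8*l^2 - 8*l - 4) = -6*l^2 - 6*l + 1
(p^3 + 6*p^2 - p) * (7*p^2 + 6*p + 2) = 7*p^5 + 48*p^4 + 31*p^3 + 6*p^2 - 2*p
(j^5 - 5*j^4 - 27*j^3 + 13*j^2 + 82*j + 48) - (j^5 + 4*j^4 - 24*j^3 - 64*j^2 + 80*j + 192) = -9*j^4 - 3*j^3 + 77*j^2 + 2*j - 144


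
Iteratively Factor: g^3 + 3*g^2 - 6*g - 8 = (g + 4)*(g^2 - g - 2) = (g + 1)*(g + 4)*(g - 2)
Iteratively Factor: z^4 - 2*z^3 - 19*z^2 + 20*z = (z - 5)*(z^3 + 3*z^2 - 4*z) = z*(z - 5)*(z^2 + 3*z - 4) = z*(z - 5)*(z - 1)*(z + 4)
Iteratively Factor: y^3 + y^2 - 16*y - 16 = (y + 4)*(y^2 - 3*y - 4) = (y + 1)*(y + 4)*(y - 4)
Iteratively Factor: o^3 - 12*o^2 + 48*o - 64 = (o - 4)*(o^2 - 8*o + 16) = (o - 4)^2*(o - 4)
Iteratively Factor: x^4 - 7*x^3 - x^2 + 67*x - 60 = (x - 4)*(x^3 - 3*x^2 - 13*x + 15) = (x - 4)*(x + 3)*(x^2 - 6*x + 5) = (x - 4)*(x - 1)*(x + 3)*(x - 5)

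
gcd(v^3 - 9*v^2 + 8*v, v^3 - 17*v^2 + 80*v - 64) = v^2 - 9*v + 8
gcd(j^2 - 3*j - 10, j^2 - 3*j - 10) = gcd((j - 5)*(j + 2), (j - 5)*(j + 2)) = j^2 - 3*j - 10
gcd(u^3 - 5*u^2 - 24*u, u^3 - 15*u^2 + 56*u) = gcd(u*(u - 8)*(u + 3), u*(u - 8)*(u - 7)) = u^2 - 8*u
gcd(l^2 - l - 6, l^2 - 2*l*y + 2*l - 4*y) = l + 2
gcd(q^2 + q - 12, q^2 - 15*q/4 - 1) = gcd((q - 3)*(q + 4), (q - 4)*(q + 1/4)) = 1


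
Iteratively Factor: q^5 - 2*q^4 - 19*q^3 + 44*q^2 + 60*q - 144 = (q - 3)*(q^4 + q^3 - 16*q^2 - 4*q + 48) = (q - 3)*(q - 2)*(q^3 + 3*q^2 - 10*q - 24) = (q - 3)^2*(q - 2)*(q^2 + 6*q + 8) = (q - 3)^2*(q - 2)*(q + 4)*(q + 2)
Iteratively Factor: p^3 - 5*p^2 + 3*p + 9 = (p - 3)*(p^2 - 2*p - 3) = (p - 3)^2*(p + 1)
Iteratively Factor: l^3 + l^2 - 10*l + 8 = (l - 1)*(l^2 + 2*l - 8) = (l - 2)*(l - 1)*(l + 4)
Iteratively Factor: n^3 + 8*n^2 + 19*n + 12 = (n + 1)*(n^2 + 7*n + 12) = (n + 1)*(n + 3)*(n + 4)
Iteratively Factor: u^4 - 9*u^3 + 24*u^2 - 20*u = (u - 2)*(u^3 - 7*u^2 + 10*u) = (u - 5)*(u - 2)*(u^2 - 2*u) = u*(u - 5)*(u - 2)*(u - 2)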